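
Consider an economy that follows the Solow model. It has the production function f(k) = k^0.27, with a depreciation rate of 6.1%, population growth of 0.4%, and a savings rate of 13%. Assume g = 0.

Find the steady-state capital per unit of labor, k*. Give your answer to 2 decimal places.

In steady state, investment equals break-even investment: s·k^α = (n + δ)·k.
Dividing both sides by k: k^(1−α) = s / (n + δ).
k^0.73 = 0.13 / (0.004 + 0.061) = 0.13 / 0.065 = 2.0000
k* = 2.0000^(1/0.73) ≈ 2.5845

k* = 2.58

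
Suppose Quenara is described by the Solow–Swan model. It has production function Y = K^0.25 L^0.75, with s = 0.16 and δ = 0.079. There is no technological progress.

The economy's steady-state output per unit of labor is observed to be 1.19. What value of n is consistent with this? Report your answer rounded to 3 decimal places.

n ≈ 0.016

Steady state requires s·f(k) = (n + δ)·k, i.e. s·k^α = (n + δ)·k.
Since y* = [s/(n + δ)]^(α/(1−α)), we have s/(n + δ) = (y*)^((1−α)/α) = 1.19^3 = 1.6852.
Therefore n + δ = s / 1.6852 = 0.16 / 1.6852 = 0.0949, so n = 0.0949 − 0.079 = 0.0159.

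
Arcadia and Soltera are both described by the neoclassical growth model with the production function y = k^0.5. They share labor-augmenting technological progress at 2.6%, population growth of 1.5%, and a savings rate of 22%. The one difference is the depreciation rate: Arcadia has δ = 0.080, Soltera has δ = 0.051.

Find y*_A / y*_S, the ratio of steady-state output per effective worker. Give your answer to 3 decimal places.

y*_A / y*_S ≈ 0.760

Steady-state y* = [s/(n + g + δ)]^(α/(1−α)), so the ratio is [ (s_A/(n + g + δ)_A) / (s_S/(n + g + δ)_S) ]^1.
s_A/(n + g + δ)_A = 0.22/0.121 = 1.8182; s_S/(n + g + δ)_S = 0.22/0.092 = 2.3913.
Ratio = (1.8182/2.3913)^1 = 0.7603^1 ≈ 0.7603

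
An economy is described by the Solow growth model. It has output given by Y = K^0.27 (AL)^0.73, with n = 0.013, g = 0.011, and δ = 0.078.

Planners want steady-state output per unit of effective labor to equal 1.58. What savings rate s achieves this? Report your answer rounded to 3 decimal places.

s ≈ 0.351

In steady state, investment equals break-even investment: s·k^α = (n + g + δ)·k.
Since y* = [s/(n + g + δ)]^(α/(1−α)), we have s/(n + g + δ) = (y*)^((1−α)/α) = 1.58^2.7037 = 3.4444.
Therefore s = 3.4444 × (n + g + δ) = 3.4444 × 0.102 = 0.3513.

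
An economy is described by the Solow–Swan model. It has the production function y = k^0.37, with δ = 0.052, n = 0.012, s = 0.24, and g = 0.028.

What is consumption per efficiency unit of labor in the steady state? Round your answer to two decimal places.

At the steady state, Δk = 0, so s·k^α = (n + g + δ)·k.
Rearranging, k^(1−α) = s / (n + g + δ).
k^0.63 = 0.24 / (0.012 + 0.028 + 0.052) = 0.24 / 0.092 = 2.6087
k* = 2.6087^(1/0.63) ≈ 4.5813
y* = (k*)^α = 4.5813^0.37 ≈ 1.7562
c* = (1 − s)·y* = (1 − 0.24) × 1.7562 ≈ 1.3347

c* = 1.33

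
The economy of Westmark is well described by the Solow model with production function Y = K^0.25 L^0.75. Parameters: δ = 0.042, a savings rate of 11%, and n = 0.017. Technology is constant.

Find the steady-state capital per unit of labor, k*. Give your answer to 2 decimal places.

In steady state, investment equals break-even investment: s·k^α = (n + δ)·k.
Dividing both sides by k: k^(1−α) = s / (n + δ).
k^0.75 = 0.11 / (0.017 + 0.042) = 0.11 / 0.059 = 1.8644
k* = 1.8644^(1/0.75) ≈ 2.2947

k* = 2.29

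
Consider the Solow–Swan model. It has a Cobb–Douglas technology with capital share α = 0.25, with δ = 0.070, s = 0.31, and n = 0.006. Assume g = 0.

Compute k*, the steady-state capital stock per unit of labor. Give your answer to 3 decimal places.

k* = 6.517

In steady state, investment equals break-even investment: s·k^α = (n + δ)·k.
Dividing both sides by k: k^(1−α) = s / (n + δ).
k^0.75 = 0.31 / (0.006 + 0.070) = 0.31 / 0.076 = 4.0789
k* = 4.0789^(1/0.75) ≈ 6.5171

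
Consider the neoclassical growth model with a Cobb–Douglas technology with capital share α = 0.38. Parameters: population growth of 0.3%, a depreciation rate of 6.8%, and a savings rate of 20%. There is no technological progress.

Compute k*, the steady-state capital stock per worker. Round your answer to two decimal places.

k* ≈ 5.31

In steady state, investment equals break-even investment: s·k^α = (n + δ)·k.
Rearranging, k^(1−α) = s / (n + δ).
k^0.62 = 0.20 / (0.003 + 0.068) = 0.20 / 0.071 = 2.8169
k* = 2.8169^(1/0.62) ≈ 5.3142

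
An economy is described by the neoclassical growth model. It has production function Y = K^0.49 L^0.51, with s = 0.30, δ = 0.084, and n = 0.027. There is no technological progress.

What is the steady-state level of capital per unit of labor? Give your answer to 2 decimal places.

k* = 7.03

At the steady state, Δk = 0, so s·k^α = (n + δ)·k.
Rearranging, k^(1−α) = s / (n + δ).
k^0.51 = 0.30 / (0.027 + 0.084) = 0.30 / 0.111 = 2.7027
k* = 2.7027^(1/0.51) ≈ 7.0253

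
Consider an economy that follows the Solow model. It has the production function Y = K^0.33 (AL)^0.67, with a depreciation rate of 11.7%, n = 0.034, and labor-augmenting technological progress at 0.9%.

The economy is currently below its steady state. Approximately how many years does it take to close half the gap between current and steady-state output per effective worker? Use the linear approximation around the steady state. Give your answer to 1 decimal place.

Near the steady state the convergence rate is λ = (1 − α)(n + g + δ).
λ = (1 − 0.33) × 0.160 = 0.67 × 0.160 = 0.1072
Half-life = ln 2 / λ = 0.6931 / 0.1072 ≈ 6.47 years

t_½ ≈ 6.5 years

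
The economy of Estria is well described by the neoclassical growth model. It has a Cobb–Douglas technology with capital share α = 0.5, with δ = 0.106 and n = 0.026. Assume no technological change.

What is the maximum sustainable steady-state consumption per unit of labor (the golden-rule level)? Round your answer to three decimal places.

c_gold ≈ 1.894

At the golden rule, f'(k) = n + δ, so α·k^(α−1) = n + δ and k_gold = (α/(n + δ))^(1/(1−α)).
k_gold = (0.5/0.132)^(1/0.5) = 3.7879^2 ≈ 14.3482
c_gold = f(k_gold) − (n + δ)·k_gold = 3.7879 − 0.132×14.3482 ≈ 1.8939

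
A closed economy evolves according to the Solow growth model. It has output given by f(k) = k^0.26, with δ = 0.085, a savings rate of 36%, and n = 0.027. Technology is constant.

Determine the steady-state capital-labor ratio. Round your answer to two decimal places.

k* ≈ 4.84

At the steady state, Δk = 0, so s·k^α = (n + δ)·k.
Dividing both sides by k: k^(1−α) = s / (n + δ).
k^0.74 = 0.36 / (0.027 + 0.085) = 0.36 / 0.112 = 3.2143
k* = 3.2143^(1/0.74) ≈ 4.8445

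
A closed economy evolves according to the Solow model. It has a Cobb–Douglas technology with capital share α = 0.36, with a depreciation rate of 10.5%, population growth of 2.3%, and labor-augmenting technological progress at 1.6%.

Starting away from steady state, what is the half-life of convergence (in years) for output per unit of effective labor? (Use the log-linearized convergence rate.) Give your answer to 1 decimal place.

t_½ ≈ 7.5 years

Near the steady state the convergence rate is λ = (1 − α)(n + g + δ).
λ = (1 − 0.36) × 0.144 = 0.64 × 0.144 = 0.09216
Half-life = ln 2 / λ = 0.6931 / 0.09216 ≈ 7.52 years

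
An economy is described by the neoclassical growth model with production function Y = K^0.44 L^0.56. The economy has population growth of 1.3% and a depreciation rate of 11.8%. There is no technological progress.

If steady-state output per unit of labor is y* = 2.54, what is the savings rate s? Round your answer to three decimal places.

Steady state requires s·f(k) = (n + δ)·k, i.e. s·k^α = (n + δ)·k.
Since y* = [s/(n + δ)]^(α/(1−α)), we have s/(n + δ) = (y*)^((1−α)/α) = 2.54^1.2727 = 3.2752.
Therefore s = 3.2752 × (n + δ) = 3.2752 × 0.131 = 0.4291.

s ≈ 0.429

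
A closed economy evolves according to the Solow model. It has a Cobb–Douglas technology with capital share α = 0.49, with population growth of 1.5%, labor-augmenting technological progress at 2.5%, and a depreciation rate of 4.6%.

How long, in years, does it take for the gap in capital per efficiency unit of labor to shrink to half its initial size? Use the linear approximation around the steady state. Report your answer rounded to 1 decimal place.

t_½ ≈ 15.8 years

Near the steady state the convergence rate is λ = (1 − α)(n + g + δ).
λ = (1 − 0.49) × 0.086 = 0.51 × 0.086 = 0.04386
Half-life = ln 2 / λ = 0.6931 / 0.04386 ≈ 15.80 years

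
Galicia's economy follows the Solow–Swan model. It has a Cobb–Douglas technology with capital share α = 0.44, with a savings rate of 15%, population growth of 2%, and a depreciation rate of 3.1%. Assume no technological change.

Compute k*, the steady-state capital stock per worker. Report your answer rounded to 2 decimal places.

At the steady state, Δk = 0, so s·k^α = (n + δ)·k.
Rearranging, k^(1−α) = s / (n + δ).
k^0.56 = 0.15 / (0.020 + 0.031) = 0.15 / 0.051 = 2.9412
k* = 2.9412^(1/0.56) ≈ 6.8652

k* = 6.87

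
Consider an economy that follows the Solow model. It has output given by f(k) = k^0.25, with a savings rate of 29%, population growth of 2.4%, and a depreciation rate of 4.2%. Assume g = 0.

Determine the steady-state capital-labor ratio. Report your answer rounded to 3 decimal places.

At the steady state, Δk = 0, so s·k^α = (n + δ)·k.
Rearranging, k^(1−α) = s / (n + δ).
k^0.75 = 0.29 / (0.024 + 0.042) = 0.29 / 0.066 = 4.3939
k* = 4.3939^(1/0.75) ≈ 7.1967

k* ≈ 7.197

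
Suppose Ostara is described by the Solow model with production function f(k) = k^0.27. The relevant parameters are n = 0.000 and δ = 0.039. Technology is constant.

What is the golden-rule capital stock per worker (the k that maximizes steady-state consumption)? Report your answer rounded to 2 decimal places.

The golden rule sets f'(k) = n + δ, i.e. α·k^(α−1) = n + δ.
So k^(1−α) = α / (n + δ) = 0.27 / 0.039 = 6.9231.
k_gold = 6.9231^(1/0.73) ≈ 14.1611

k_gold ≈ 14.16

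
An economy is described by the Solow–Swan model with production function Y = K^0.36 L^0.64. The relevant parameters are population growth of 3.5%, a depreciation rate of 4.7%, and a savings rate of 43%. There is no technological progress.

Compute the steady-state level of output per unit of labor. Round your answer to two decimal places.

y* ≈ 2.54

Steady state requires s·f(k) = (n + δ)·k, i.e. s·k^α = (n + δ)·k.
Dividing both sides by k: k^(1−α) = s / (n + δ).
k^0.64 = 0.43 / (0.035 + 0.047) = 0.43 / 0.082 = 5.2439
k* = 5.2439^(1/0.64) ≈ 13.3186
y* = (k*)^α = 13.3186^0.36 ≈ 2.5398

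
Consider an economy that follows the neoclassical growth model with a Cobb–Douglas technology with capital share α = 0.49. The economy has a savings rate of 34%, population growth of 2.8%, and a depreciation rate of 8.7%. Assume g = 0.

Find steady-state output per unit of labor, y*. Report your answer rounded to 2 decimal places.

y* ≈ 2.83

Steady state requires s·f(k) = (n + δ)·k, i.e. s·k^α = (n + δ)·k.
Dividing both sides by k: k^(1−α) = s / (n + δ).
k^0.51 = 0.34 / (0.028 + 0.087) = 0.34 / 0.115 = 2.9565
k* = 2.9565^(1/0.51) ≈ 8.3771
y* = (k*)^α = 8.3771^0.49 ≈ 2.8335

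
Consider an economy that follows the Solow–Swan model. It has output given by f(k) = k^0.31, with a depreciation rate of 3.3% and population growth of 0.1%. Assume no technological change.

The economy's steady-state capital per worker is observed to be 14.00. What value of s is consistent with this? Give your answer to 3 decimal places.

At the steady state, Δk = 0, so s·k^α = (n + δ)·k.
So s / (n + δ) = (k*)^(1−α) = 14.00^0.69 = 6.1777.
Therefore s = 6.1777 × (n + δ) = 6.1777 × 0.034 = 0.2100.

s ≈ 0.210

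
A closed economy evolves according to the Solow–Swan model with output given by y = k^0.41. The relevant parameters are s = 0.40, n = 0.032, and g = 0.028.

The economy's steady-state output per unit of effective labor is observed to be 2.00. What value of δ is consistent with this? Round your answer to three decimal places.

At the steady state, Δk = 0, so s·k^α = (n + g + δ)·k.
Since y* = [s/(n + g + δ)]^(α/(1−α)), we have s/(n + g + δ) = (y*)^((1−α)/α) = 2.00^1.439 = 2.7113.
Therefore n + g + δ = s / 2.7113 = 0.40 / 2.7113 = 0.1475, so δ = 0.1475 − 0.060 = 0.0875.

δ ≈ 0.088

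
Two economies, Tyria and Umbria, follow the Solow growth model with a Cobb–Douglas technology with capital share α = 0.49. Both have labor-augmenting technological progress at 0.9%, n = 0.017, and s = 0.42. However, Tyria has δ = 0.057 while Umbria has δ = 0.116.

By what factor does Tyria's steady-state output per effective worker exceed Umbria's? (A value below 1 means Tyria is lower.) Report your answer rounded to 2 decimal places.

Steady-state y* = [s/(n + g + δ)]^(α/(1−α)), so the ratio is [ (s_T/(n + g + δ)_T) / (s_U/(n + g + δ)_U) ]^0.9608.
s_T/(n + g + δ)_T = 0.42/0.083 = 5.0602; s_U/(n + g + δ)_U = 0.42/0.142 = 2.9577.
Ratio = (5.0602/2.9577)^0.9608 = 1.7109^0.9608 ≈ 1.6753

y*_T / y*_U ≈ 1.68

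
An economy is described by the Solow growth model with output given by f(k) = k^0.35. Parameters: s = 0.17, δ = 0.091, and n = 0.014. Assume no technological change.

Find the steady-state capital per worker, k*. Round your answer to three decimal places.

k* ≈ 2.099

In steady state, investment equals break-even investment: s·k^α = (n + δ)·k.
Dividing both sides by k: k^(1−α) = s / (n + δ).
k^0.65 = 0.17 / (0.014 + 0.091) = 0.17 / 0.105 = 1.6190
k* = 1.6190^(1/0.65) ≈ 2.0985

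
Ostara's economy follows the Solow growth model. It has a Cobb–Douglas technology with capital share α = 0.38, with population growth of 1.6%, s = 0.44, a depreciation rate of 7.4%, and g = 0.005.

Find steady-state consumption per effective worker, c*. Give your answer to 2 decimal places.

Steady state requires s·f(k) = (n + g + δ)·k, i.e. s·k^α = (n + g + δ)·k.
Dividing both sides by k: k^(1−α) = s / (n + g + δ).
k^0.62 = 0.44 / (0.016 + 0.005 + 0.074) = 0.44 / 0.095 = 4.6316
k* = 4.6316^(1/0.62) ≈ 11.8511
y* = (k*)^α = 11.8511^0.38 ≈ 2.5588
c* = (1 − s)·y* = (1 − 0.44) × 2.5588 ≈ 1.4329

c* = 1.43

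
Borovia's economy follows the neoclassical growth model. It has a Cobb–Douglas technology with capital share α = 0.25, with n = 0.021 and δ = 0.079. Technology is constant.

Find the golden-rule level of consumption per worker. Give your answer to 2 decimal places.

At the golden rule, f'(k) = n + δ, so α·k^(α−1) = n + δ and k_gold = (α/(n + δ))^(1/(1−α)).
k_gold = (0.25/0.100)^(1/0.75) = 2.5000^1.3333 ≈ 3.3929
c_gold = f(k_gold) − (n + δ)·k_gold = 1.3572 − 0.100×3.3929 ≈ 1.0179

c_gold ≈ 1.02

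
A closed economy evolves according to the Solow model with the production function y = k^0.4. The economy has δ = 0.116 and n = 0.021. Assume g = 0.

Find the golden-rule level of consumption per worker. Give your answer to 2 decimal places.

At the golden rule, f'(k) = n + δ, so α·k^(α−1) = n + δ and k_gold = (α/(n + δ))^(1/(1−α)).
k_gold = (0.4/0.137)^(1/0.6) = 2.9197^1.6667 ≈ 5.9646
c_gold = f(k_gold) − (n + δ)·k_gold = 2.0428 − 0.137×5.9646 ≈ 1.2256

c_gold ≈ 1.23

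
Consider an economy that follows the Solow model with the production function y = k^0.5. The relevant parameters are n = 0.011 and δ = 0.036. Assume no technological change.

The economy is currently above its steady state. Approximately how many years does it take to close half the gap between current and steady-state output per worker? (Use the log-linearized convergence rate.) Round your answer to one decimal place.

about 29.5 years

Near the steady state the convergence rate is λ = (1 − α)(n + δ).
λ = (1 − 0.5) × 0.047 = 0.5 × 0.047 = 0.0235
Half-life = ln 2 / λ = 0.6931 / 0.0235 ≈ 29.49 years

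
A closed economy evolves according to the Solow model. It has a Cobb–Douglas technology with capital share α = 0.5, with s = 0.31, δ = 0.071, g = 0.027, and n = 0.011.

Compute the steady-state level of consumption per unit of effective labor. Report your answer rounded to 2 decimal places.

At the steady state, Δk = 0, so s·k^α = (n + g + δ)·k.
Dividing both sides by k: k^(1−α) = s / (n + g + δ).
k^0.5 = 0.31 / (0.011 + 0.027 + 0.071) = 0.31 / 0.109 = 2.8440
k* = 2.8440^(1/0.5) ≈ 8.0883
y* = (k*)^α = 8.0883^0.5 ≈ 2.8440
c* = (1 − s)·y* = (1 − 0.31) × 2.8440 ≈ 1.9624

c* ≈ 1.96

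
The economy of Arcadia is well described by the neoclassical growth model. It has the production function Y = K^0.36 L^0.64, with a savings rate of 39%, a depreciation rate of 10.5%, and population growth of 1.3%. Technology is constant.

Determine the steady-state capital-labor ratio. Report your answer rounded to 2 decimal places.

k* = 6.47

In steady state, investment equals break-even investment: s·k^α = (n + δ)·k.
Rearranging, k^(1−α) = s / (n + δ).
k^0.64 = 0.39 / (0.013 + 0.105) = 0.39 / 0.118 = 3.3051
k* = 3.3051^(1/0.64) ≈ 6.4748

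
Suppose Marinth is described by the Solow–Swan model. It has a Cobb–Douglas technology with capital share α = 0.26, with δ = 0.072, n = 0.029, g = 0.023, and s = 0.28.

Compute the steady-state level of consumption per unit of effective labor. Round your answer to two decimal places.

Steady state requires s·f(k) = (n + g + δ)·k, i.e. s·k^α = (n + g + δ)·k.
Dividing both sides by k: k^(1−α) = s / (n + g + δ).
k^0.74 = 0.28 / (0.029 + 0.023 + 0.072) = 0.28 / 0.124 = 2.2581
k* = 2.2581^(1/0.74) ≈ 3.0063
y* = (k*)^α = 3.0063^0.26 ≈ 1.3313
c* = (1 − s)·y* = (1 − 0.28) × 1.3313 ≈ 0.9585

c* ≈ 0.96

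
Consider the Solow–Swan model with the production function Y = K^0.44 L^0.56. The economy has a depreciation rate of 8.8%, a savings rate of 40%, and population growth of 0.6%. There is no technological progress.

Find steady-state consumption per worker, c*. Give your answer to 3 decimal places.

At the steady state, Δk = 0, so s·k^α = (n + δ)·k.
Rearranging, k^(1−α) = s / (n + δ).
k^0.56 = 0.40 / (0.006 + 0.088) = 0.40 / 0.094 = 4.2553
k* = 4.2553^(1/0.56) ≈ 13.2767
y* = (k*)^α = 13.2767^0.44 ≈ 3.1200
c* = (1 − s)·y* = (1 − 0.40) × 3.1200 ≈ 1.8720

c* ≈ 1.872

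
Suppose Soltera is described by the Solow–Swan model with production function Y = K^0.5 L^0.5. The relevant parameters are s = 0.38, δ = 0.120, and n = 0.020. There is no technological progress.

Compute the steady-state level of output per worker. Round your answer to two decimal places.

y* = 2.71

At the steady state, Δk = 0, so s·k^α = (n + δ)·k.
Rearranging, k^(1−α) = s / (n + δ).
k^0.5 = 0.38 / (0.020 + 0.120) = 0.38 / 0.140 = 2.7143
k* = 2.7143^(1/0.5) ≈ 7.3674
y* = (k*)^α = 7.3674^0.5 ≈ 2.7143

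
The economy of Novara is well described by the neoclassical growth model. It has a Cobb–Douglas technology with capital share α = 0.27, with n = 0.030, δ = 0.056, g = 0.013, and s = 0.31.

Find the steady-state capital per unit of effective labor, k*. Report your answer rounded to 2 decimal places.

k* ≈ 4.78

Steady state requires s·f(k) = (n + g + δ)·k, i.e. s·k^α = (n + g + δ)·k.
Rearranging, k^(1−α) = s / (n + g + δ).
k^0.73 = 0.31 / (0.030 + 0.013 + 0.056) = 0.31 / 0.099 = 3.1313
k* = 3.1313^(1/0.73) ≈ 4.7761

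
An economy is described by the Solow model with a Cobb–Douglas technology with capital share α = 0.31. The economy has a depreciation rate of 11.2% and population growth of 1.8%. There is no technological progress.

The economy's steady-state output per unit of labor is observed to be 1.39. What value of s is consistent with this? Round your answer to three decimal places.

s ≈ 0.271

Steady state requires s·f(k) = (n + δ)·k, i.e. s·k^α = (n + δ)·k.
Since y* = [s/(n + δ)]^(α/(1−α)), we have s/(n + δ) = (y*)^((1−α)/α) = 1.39^2.2258 = 2.0812.
Therefore s = 2.0812 × (n + δ) = 2.0812 × 0.130 = 0.2706.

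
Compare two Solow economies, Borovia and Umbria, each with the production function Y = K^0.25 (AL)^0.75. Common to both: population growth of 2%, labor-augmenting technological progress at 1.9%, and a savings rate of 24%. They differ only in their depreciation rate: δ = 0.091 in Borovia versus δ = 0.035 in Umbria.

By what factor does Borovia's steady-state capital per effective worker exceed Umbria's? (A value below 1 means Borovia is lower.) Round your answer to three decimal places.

Steady-state k* = [s/(n + g + δ)]^(1/(1−α)), so the ratio is [ (s_B/(n + g + δ)_B) / (s_U/(n + g + δ)_U) ]^1.3333.
s_B/(n + g + δ)_B = 0.24/0.130 = 1.8462; s_U/(n + g + δ)_U = 0.24/0.074 = 3.2432.
Ratio = (1.8462/3.2432)^1.3333 = 0.5693^1.3333 ≈ 0.4718

ratio ≈ 0.472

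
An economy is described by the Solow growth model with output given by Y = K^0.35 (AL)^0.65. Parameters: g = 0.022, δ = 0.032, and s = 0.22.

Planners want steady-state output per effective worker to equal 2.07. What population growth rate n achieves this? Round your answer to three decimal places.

n ≈ 0.003

In steady state, investment equals break-even investment: s·k^α = (n + g + δ)·k.
Since y* = [s/(n + g + δ)]^(α/(1−α)), we have s/(n + g + δ) = (y*)^((1−α)/α) = 2.07^1.8571 = 3.8618.
Therefore n + g + δ = s / 3.8618 = 0.22 / 3.8618 = 0.0570, so n = 0.0570 − 0.054 = 0.0030.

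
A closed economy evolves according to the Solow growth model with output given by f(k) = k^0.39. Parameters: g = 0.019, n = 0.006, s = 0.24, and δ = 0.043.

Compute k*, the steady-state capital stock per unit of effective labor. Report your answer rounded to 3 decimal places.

k* = 7.904

In steady state, investment equals break-even investment: s·k^α = (n + g + δ)·k.
Rearranging, k^(1−α) = s / (n + g + δ).
k^0.61 = 0.24 / (0.006 + 0.019 + 0.043) = 0.24 / 0.068 = 3.5294
k* = 3.5294^(1/0.61) ≈ 7.9044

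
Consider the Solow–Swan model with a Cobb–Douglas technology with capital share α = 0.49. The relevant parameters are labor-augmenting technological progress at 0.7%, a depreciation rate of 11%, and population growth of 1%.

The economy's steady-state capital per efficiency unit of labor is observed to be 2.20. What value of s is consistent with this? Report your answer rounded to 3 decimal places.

s ≈ 0.190

At the steady state, Δk = 0, so s·k^α = (n + g + δ)·k.
So s / (n + g + δ) = (k*)^(1−α) = 2.20^0.51 = 1.4950.
Therefore s = 1.4950 × (n + g + δ) = 1.4950 × 0.127 = 0.1899.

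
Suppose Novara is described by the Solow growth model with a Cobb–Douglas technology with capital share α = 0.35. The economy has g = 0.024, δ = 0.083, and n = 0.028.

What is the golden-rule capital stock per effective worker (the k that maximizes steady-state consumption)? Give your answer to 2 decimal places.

k_gold ≈ 4.33

The golden rule sets f'(k) = n + g + δ, i.e. α·k^(α−1) = n + g + δ.
So k^(1−α) = α / (n + g + δ) = 0.35 / 0.135 = 2.5926.
k_gold = 2.5926^(1/0.65) ≈ 4.3303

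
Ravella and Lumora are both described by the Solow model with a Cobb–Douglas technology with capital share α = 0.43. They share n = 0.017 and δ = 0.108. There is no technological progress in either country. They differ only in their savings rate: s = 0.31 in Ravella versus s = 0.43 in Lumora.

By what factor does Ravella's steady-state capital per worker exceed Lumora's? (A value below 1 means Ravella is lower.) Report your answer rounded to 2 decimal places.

k*_R / k*_L ≈ 0.56

Steady-state k* = [s/(n + δ)]^(1/(1−α)), so the ratio is [ (s_R/(n + δ)_R) / (s_L/(n + δ)_L) ]^1.7544.
s_R/(n + δ)_R = 0.31/0.125 = 2.4800; s_L/(n + δ)_L = 0.43/0.125 = 3.4400.
Ratio = (2.4800/3.4400)^1.7544 = 0.7209^1.7544 ≈ 0.5632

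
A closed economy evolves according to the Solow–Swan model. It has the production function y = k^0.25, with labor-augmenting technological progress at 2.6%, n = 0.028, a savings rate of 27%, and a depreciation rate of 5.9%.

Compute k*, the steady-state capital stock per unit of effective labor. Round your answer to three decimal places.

At the steady state, Δk = 0, so s·k^α = (n + g + δ)·k.
Dividing both sides by k: k^(1−α) = s / (n + g + δ).
k^0.75 = 0.27 / (0.028 + 0.026 + 0.059) = 0.27 / 0.113 = 2.3894
k* = 2.3894^(1/0.75) ≈ 3.1944

k* ≈ 3.194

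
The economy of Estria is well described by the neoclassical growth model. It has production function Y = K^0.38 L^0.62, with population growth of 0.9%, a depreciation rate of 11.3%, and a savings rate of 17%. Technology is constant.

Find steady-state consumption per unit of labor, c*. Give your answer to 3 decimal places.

c* = 1.017

In steady state, investment equals break-even investment: s·k^α = (n + δ)·k.
Dividing both sides by k: k^(1−α) = s / (n + δ).
k^0.62 = 0.17 / (0.009 + 0.113) = 0.17 / 0.122 = 1.3934
k* = 1.3934^(1/0.62) ≈ 1.7076
y* = (k*)^α = 1.7076^0.38 ≈ 1.2255
c* = (1 − s)·y* = (1 − 0.17) × 1.2255 ≈ 1.0172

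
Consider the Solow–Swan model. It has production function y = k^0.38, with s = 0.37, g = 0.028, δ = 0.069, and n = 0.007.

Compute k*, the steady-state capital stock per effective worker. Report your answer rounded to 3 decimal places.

In steady state, investment equals break-even investment: s·k^α = (n + g + δ)·k.
Dividing both sides by k: k^(1−α) = s / (n + g + δ).
k^0.62 = 0.37 / (0.007 + 0.028 + 0.069) = 0.37 / 0.104 = 3.5577
k* = 3.5577^(1/0.62) ≈ 7.7443

k* ≈ 7.744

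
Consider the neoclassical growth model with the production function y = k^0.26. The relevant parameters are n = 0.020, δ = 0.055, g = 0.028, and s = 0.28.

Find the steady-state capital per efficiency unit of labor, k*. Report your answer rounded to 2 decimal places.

At the steady state, Δk = 0, so s·k^α = (n + g + δ)·k.
Dividing both sides by k: k^(1−α) = s / (n + g + δ).
k^0.74 = 0.28 / (0.020 + 0.028 + 0.055) = 0.28 / 0.103 = 2.7184
k* = 2.7184^(1/0.74) ≈ 3.8629

k* = 3.86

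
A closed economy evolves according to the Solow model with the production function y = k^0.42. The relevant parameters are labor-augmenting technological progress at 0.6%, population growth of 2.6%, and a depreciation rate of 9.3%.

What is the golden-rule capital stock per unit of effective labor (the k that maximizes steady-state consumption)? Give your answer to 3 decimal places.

k_gold ≈ 8.081

The golden rule sets f'(k) = n + g + δ, i.e. α·k^(α−1) = n + g + δ.
So k^(1−α) = α / (n + g + δ) = 0.42 / 0.125 = 3.3600.
k_gold = 3.3600^(1/0.58) ≈ 8.0813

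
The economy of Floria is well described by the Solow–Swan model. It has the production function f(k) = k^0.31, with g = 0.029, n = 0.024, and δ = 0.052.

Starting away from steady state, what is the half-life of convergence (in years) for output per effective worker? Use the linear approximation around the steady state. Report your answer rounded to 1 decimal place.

Near the steady state the convergence rate is λ = (1 − α)(n + g + δ).
λ = (1 − 0.31) × 0.105 = 0.69 × 0.105 = 0.07245
Half-life = ln 2 / λ = 0.6931 / 0.07245 ≈ 9.57 years

about 9.6 years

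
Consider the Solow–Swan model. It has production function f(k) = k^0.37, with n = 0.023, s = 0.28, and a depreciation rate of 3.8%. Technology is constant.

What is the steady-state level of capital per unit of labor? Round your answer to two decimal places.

In steady state, investment equals break-even investment: s·k^α = (n + δ)·k.
Rearranging, k^(1−α) = s / (n + δ).
k^0.63 = 0.28 / (0.023 + 0.038) = 0.28 / 0.061 = 4.5902
k* = 4.5902^(1/0.63) ≈ 11.2338

k* ≈ 11.23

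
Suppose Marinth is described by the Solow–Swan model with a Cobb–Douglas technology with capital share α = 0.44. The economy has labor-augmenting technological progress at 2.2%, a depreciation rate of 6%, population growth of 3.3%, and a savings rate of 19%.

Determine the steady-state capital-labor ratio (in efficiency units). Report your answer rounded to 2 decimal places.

k* ≈ 2.45

In steady state, investment equals break-even investment: s·k^α = (n + g + δ)·k.
Rearranging, k^(1−α) = s / (n + g + δ).
k^0.56 = 0.19 / (0.033 + 0.022 + 0.060) = 0.19 / 0.115 = 1.6522
k* = 1.6522^(1/0.56) ≈ 2.4513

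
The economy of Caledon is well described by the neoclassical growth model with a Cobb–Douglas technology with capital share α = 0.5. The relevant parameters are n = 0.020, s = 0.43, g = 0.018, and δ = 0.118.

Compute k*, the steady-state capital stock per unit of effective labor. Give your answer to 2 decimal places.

In steady state, investment equals break-even investment: s·k^α = (n + g + δ)·k.
Dividing both sides by k: k^(1−α) = s / (n + g + δ).
k^0.5 = 0.43 / (0.020 + 0.018 + 0.118) = 0.43 / 0.156 = 2.7564
k* = 2.7564^(1/0.5) ≈ 7.5977

k* ≈ 7.60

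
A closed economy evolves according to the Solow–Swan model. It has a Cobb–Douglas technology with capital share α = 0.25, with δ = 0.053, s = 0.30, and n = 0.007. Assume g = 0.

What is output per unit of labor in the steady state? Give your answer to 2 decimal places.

y* ≈ 1.71

Steady state requires s·f(k) = (n + δ)·k, i.e. s·k^α = (n + δ)·k.
Rearranging, k^(1−α) = s / (n + δ).
k^0.75 = 0.30 / (0.007 + 0.053) = 0.30 / 0.060 = 5.0000
k* = 5.0000^(1/0.75) ≈ 8.5499
y* = (k*)^α = 8.5499^0.25 ≈ 1.7100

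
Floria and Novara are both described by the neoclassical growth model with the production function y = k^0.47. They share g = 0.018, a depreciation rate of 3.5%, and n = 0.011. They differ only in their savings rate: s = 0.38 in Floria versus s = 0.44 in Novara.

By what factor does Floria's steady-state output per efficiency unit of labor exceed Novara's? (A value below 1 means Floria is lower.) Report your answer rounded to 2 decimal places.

Steady-state y* = [s/(n + g + δ)]^(α/(1−α)), so the ratio is [ (s_F/(n + g + δ)_F) / (s_N/(n + g + δ)_N) ]^0.8868.
s_F/(n + g + δ)_F = 0.38/0.064 = 5.9375; s_N/(n + g + δ)_N = 0.44/0.064 = 6.8750.
Ratio = (5.9375/6.8750)^0.8868 = 0.8636^0.8868 ≈ 0.8781

y*_F / y*_N ≈ 0.88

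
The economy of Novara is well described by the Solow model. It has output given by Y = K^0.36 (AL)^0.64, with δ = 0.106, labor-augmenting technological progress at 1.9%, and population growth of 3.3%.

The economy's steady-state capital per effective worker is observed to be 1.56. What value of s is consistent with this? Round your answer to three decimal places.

In steady state, investment equals break-even investment: s·k^α = (n + g + δ)·k.
So s / (n + g + δ) = (k*)^(1−α) = 1.56^0.64 = 1.3292.
Therefore s = 1.3292 × (n + g + δ) = 1.3292 × 0.158 = 0.2100.

s ≈ 0.210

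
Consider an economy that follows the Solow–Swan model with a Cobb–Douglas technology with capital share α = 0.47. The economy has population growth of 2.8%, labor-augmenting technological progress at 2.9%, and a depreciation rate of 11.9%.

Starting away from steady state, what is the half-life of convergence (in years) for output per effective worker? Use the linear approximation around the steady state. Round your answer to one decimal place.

Near the steady state the convergence rate is λ = (1 − α)(n + g + δ).
λ = (1 − 0.47) × 0.176 = 0.53 × 0.176 = 0.09328
Half-life = ln 2 / λ = 0.6931 / 0.09328 ≈ 7.43 years

about 7.4 years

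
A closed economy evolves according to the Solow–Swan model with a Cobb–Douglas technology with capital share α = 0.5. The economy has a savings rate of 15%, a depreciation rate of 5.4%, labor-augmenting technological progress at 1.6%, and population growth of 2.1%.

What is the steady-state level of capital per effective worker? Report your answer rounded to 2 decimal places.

k* = 2.72

In steady state, investment equals break-even investment: s·k^α = (n + g + δ)·k.
Rearranging, k^(1−α) = s / (n + g + δ).
k^0.5 = 0.15 / (0.021 + 0.016 + 0.054) = 0.15 / 0.091 = 1.6484
k* = 1.6484^(1/0.5) ≈ 2.7172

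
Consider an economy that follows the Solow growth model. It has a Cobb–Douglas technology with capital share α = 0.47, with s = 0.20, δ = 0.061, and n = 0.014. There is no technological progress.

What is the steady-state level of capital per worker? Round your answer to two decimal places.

k* ≈ 6.36

At the steady state, Δk = 0, so s·k^α = (n + δ)·k.
Rearranging, k^(1−α) = s / (n + δ).
k^0.53 = 0.20 / (0.014 + 0.061) = 0.20 / 0.075 = 2.6667
k* = 2.6667^(1/0.53) ≈ 6.3639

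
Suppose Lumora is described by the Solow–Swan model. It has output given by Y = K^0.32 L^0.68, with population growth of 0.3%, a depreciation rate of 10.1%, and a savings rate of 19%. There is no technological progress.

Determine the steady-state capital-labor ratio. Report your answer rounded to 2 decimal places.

At the steady state, Δk = 0, so s·k^α = (n + δ)·k.
Dividing both sides by k: k^(1−α) = s / (n + δ).
k^0.68 = 0.19 / (0.003 + 0.101) = 0.19 / 0.104 = 1.8269
k* = 1.8269^(1/0.68) ≈ 2.4259

k* ≈ 2.43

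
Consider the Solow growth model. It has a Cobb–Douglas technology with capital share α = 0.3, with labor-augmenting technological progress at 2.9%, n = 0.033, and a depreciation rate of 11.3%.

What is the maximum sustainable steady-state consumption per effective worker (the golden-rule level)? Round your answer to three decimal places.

At the golden rule, f'(k) = n + g + δ, so α·k^(α−1) = n + g + δ and k_gold = (α/(n + g + δ))^(1/(1−α)).
k_gold = (0.3/0.175)^(1/0.7) = 1.7143^1.4286 ≈ 2.1598
c_gold = f(k_gold) − (n + g + δ)·k_gold = 1.2599 − 0.175×2.1598 ≈ 0.8819

c_gold ≈ 0.882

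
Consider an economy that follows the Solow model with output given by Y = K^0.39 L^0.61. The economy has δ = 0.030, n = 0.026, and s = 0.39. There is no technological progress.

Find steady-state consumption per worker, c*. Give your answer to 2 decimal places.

Steady state requires s·f(k) = (n + δ)·k, i.e. s·k^α = (n + δ)·k.
Rearranging, k^(1−α) = s / (n + δ).
k^0.61 = 0.39 / (0.026 + 0.030) = 0.39 / 0.056 = 6.9643
k* = 6.9643^(1/0.61) ≈ 24.0861
y* = (k*)^α = 24.0861^0.39 ≈ 3.4585
c* = (1 − s)·y* = (1 − 0.39) × 3.4585 ≈ 2.1097

c* ≈ 2.11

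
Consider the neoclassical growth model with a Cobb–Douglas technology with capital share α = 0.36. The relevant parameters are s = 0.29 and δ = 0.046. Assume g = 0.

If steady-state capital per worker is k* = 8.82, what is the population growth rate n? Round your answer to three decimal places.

In steady state, investment equals break-even investment: s·k^α = (n + δ)·k.
So s / (n + δ) = (k*)^(1−α) = 8.82^0.64 = 4.0281.
Therefore n + δ = s / 4.0281 = 0.29 / 4.0281 = 0.0720, so n = 0.0720 − 0.046 = 0.0260.

n ≈ 0.026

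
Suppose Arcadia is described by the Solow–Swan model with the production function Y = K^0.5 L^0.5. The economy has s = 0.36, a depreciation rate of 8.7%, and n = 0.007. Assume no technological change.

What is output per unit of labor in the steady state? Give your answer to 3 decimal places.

In steady state, investment equals break-even investment: s·k^α = (n + δ)·k.
Rearranging, k^(1−α) = s / (n + δ).
k^0.5 = 0.36 / (0.007 + 0.087) = 0.36 / 0.094 = 3.8298
k* = 3.8298^(1/0.5) ≈ 14.6674
y* = (k*)^α = 14.6674^0.5 ≈ 3.8298

y* ≈ 3.830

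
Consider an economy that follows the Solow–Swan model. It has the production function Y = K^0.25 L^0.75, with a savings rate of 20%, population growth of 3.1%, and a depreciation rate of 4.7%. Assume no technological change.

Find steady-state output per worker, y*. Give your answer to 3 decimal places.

Steady state requires s·f(k) = (n + δ)·k, i.e. s·k^α = (n + δ)·k.
Dividing both sides by k: k^(1−α) = s / (n + δ).
k^0.75 = 0.20 / (0.031 + 0.047) = 0.20 / 0.078 = 2.5641
k* = 2.5641^(1/0.75) ≈ 3.5095
y* = (k*)^α = 3.5095^0.25 ≈ 1.3687

y* = 1.369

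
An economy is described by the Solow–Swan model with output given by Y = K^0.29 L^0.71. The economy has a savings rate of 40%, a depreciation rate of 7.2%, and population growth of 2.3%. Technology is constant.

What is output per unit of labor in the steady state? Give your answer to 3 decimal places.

y* ≈ 1.799

In steady state, investment equals break-even investment: s·k^α = (n + δ)·k.
Dividing both sides by k: k^(1−α) = s / (n + δ).
k^0.71 = 0.40 / (0.023 + 0.072) = 0.40 / 0.095 = 4.2105
k* = 4.2105^(1/0.71) ≈ 7.5743
y* = (k*)^α = 7.5743^0.29 ≈ 1.7989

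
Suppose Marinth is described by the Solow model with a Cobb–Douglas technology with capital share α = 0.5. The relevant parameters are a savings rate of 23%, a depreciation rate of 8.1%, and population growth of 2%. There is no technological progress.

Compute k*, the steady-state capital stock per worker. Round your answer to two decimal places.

k* = 5.19

In steady state, investment equals break-even investment: s·k^α = (n + δ)·k.
Dividing both sides by k: k^(1−α) = s / (n + δ).
k^0.5 = 0.23 / (0.020 + 0.081) = 0.23 / 0.101 = 2.2772
k* = 2.2772^(1/0.5) ≈ 5.1856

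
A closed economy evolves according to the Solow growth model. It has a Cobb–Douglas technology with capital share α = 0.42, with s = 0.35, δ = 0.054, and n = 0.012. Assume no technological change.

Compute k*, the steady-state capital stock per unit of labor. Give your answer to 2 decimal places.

At the steady state, Δk = 0, so s·k^α = (n + δ)·k.
Dividing both sides by k: k^(1−α) = s / (n + δ).
k^0.58 = 0.35 / (0.012 + 0.054) = 0.35 / 0.066 = 5.3030
k* = 5.3030^(1/0.58) ≈ 17.7491

k* ≈ 17.75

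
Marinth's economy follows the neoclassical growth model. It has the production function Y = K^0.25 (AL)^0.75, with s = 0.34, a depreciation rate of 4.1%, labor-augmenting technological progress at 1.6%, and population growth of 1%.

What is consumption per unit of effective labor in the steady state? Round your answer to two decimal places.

In steady state, investment equals break-even investment: s·k^α = (n + g + δ)·k.
Rearranging, k^(1−α) = s / (n + g + δ).
k^0.75 = 0.34 / (0.010 + 0.016 + 0.041) = 0.34 / 0.067 = 5.0746
k* = 5.0746^(1/0.75) ≈ 8.7204
y* = (k*)^α = 8.7204^0.25 ≈ 1.7184
c* = (1 − s)·y* = (1 − 0.34) × 1.7184 ≈ 1.1341

c* = 1.13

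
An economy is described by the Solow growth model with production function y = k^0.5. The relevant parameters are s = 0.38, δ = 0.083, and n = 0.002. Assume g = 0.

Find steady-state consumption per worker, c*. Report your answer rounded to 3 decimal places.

c* = 2.772

Steady state requires s·f(k) = (n + δ)·k, i.e. s·k^α = (n + δ)·k.
Dividing both sides by k: k^(1−α) = s / (n + δ).
k^0.5 = 0.38 / (0.002 + 0.083) = 0.38 / 0.085 = 4.4706
k* = 4.4706^(1/0.5) ≈ 19.9863
y* = (k*)^α = 19.9863^0.5 ≈ 4.4706
c* = (1 − s)·y* = (1 − 0.38) × 4.4706 ≈ 2.7718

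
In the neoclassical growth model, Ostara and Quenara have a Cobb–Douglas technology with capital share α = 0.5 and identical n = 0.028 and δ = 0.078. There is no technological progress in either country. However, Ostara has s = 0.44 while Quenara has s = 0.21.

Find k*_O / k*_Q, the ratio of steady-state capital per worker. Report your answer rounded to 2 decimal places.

Steady-state k* = [s/(n + δ)]^(1/(1−α)), so the ratio is [ (s_O/(n + δ)_O) / (s_Q/(n + δ)_Q) ]^2.
s_O/(n + δ)_O = 0.44/0.106 = 4.1509; s_Q/(n + δ)_Q = 0.21/0.106 = 1.9811.
Ratio = (4.1509/1.9811)^2 = 2.0953^2 ≈ 4.3903

ratio ≈ 4.39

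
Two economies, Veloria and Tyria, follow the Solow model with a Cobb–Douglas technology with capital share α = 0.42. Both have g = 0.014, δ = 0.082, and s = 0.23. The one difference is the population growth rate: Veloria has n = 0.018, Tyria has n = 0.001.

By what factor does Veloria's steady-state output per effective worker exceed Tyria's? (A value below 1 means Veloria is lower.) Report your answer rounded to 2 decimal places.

Steady-state y* = [s/(n + g + δ)]^(α/(1−α)), so the ratio is [ (s_V/(n + g + δ)_V) / (s_T/(n + g + δ)_T) ]^0.7241.
s_V/(n + g + δ)_V = 0.23/0.114 = 2.0175; s_T/(n + g + δ)_T = 0.23/0.097 = 2.3711.
Ratio = (2.0175/2.3711)^0.7241 = 0.8509^0.7241 ≈ 0.8897

y*_V / y*_T ≈ 0.89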